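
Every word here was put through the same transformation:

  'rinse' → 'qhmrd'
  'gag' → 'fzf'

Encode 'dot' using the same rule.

cns

Compare letters: r→q is +25, i→h is +25, n→m is +25 — a constant shift. Each letter is shifted forward by 25 in the alphabet (a Caesar shift of +25).
On dot: d+25=c, o+25=n, t+25=s.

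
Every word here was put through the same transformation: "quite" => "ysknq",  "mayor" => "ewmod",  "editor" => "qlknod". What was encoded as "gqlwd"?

q(16)→y(24) and u(20)→s(18) fit y≡5x+22 (mod 26); the inverse of 5 mod 26 is 21. This is an affine cipher: with a=0,…,z=25, each position x becomes (5x+22) mod 26.
Decoding gqlwd: g(6)→21·(6−22)≡2=c; q(16)→21·(16−22)≡4=e; l(11)→21·(11−22)≡3=d; w(22)→21·(22−22)≡0=a; d(3)→21·(3−22)≡17=r (all mod 26).

cedar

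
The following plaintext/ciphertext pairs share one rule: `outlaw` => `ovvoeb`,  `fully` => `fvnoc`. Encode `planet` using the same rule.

In outlaw: o→o is +0, u→v is +1, t→v is +2, l→o is +3 — the shift increases by 1 each position. The shift increases by 1 at each position, starting from +0: 0, 1, 2, ….
On planet: p+0=p, l+1=m, a+2=c, n+3=q, e+4=i, t+5=y.

pmcqiy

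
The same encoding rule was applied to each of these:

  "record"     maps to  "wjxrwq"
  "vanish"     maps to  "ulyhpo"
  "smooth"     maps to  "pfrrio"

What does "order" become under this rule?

rwqjw

r(17)→w(22) and e(4)→j(9) fit y≡19x+11 (mod 26); the inverse of 19 mod 26 is 11. Each letter's alphabet position (a=0..z=25) is mapped through 19·x+11 mod 26 — an affine cipher.
For order: o(14)→19·14+11≡17=r; r(17)→19·17+11≡22=w; d(3)→19·3+11≡16=q; e(4)→19·4+11≡9=j; r(17)→19·17+11≡22=w (all mod 26).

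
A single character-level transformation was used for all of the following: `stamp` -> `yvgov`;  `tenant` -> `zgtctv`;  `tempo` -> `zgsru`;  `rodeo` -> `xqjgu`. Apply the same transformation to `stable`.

yvgdrg

Shifts by position in stamp: pos 0: s→y (+6), pos 1: t→v (+2), pos 2: a→g (+6), pos 3: m→o (+2) — repeating every 2. A repeating key of period 2 is used — shifts +6, +2 over and over.
For stable: s+6=y, t+2=v, a+6=g, b+2=d, l+6=r, e+2=g.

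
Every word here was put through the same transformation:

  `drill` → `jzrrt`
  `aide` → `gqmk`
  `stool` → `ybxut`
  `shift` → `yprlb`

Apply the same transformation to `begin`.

hmpov

Shifts by position in drill: pos 0: d→j (+6), pos 1: r→z (+8), pos 2: i→r (+9), pos 3: l→r (+6), pos 4: l→t (+8) — repeating every 3. The shifts repeat in a cycle of length 3: positions 0,1,… shift by +6, +8, +9, then the pattern repeats.
Applying it to begin: b+6=h, e+8=m, g+9=p, i+6=o, n+8=v.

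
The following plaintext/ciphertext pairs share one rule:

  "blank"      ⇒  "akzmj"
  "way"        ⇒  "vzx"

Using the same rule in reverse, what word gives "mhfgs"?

night

Compare letters: b→a is +25, l→k is +25, a→z is +25 — a constant shift. This is a Caesar cipher with shift 25.
Reversing it on mhfgs: m−25=n, h−25=i, f−25=g, g−25=h, s−25=t.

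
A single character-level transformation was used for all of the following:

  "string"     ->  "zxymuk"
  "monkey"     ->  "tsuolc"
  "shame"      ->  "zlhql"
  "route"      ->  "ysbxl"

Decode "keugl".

dance

The shifts repeat in a cycle of length 2: positions 0,1,… shift by +7, +4, then the pattern repeats.
Reversing it on keugl: k−7=d, e−4=a, u−7=n, g−4=c, l−7=e.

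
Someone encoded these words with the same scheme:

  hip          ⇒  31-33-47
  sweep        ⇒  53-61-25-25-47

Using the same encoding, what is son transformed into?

h(#8)→31 and i(#9)→33: differences scale by 2, so n = 2·pos + 15. The formula is n = 2×(alphabet index, a=1) + 15.
For son: s=19→53, o=15→45, n=14→43.

53-45-43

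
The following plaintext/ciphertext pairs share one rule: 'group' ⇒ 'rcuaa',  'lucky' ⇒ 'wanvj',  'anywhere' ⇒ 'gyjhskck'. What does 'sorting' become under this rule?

The shift depends on letter class: consonant g→r is +11, but vowel o→u is +6. Two shifts are in play — +6 for a/e/i/o/u, +11 for every other letter.
On sorting: s(cons)+11=d, o(vowel)+6=u, r(cons)+11=c, t(cons)+11=e, i(vowel)+6=o, n(cons)+11=y, g(cons)+11=r.

duceoyr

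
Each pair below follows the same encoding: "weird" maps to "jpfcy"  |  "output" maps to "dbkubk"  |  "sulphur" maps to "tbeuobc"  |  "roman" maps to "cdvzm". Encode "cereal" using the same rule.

hpcpze

w(22)→j(9) and e(4)→p(15) fit y≡17x+25 (mod 26); the inverse of 17 mod 26 is 23. Each letter's alphabet position (a=0..z=25) is mapped through 17·x+25 mod 26 — an affine cipher.
On cereal: c(2)→17·2+25≡7=h; e(4)→17·4+25≡15=p; r(17)→17·17+25≡2=c; e(4)→17·4+25≡15=p; a(0)→17·0+25≡25=z; l(11)→17·11+25≡4=e (all mod 26).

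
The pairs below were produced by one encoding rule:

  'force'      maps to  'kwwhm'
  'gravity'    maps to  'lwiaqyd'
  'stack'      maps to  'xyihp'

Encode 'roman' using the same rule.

The shift depends on letter class: consonant f→k is +5, but vowel o→w is +8. The rule splits by letter class: vowels +8, consonants +5.
On roman: r(cons)+5=w, o(vowel)+8=w, m(cons)+5=r, a(vowel)+8=i, n(cons)+5=s.

wwris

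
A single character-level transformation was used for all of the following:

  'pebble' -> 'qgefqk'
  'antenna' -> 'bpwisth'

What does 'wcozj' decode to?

valve

In pebble: p→q is +1, e→g is +2, b→e is +3, b→f is +4 — the shift increases by 1 each position. Letter i (0-indexed) is shifted by i+1, so successive shifts are 1, 2, 3, ….
Decoding wcozj: w−1=v, c−2=a, o−3=l, z−4=v, j−5=e.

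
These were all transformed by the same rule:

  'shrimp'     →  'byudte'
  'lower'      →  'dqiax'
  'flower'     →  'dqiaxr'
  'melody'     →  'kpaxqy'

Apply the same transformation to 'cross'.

eeado

Read the word backwards and shift each letter +12.
On cross: reverse → ssorc; then shift: s+12=e, s+12=e, o+12=a, r+12=d, c+12=o.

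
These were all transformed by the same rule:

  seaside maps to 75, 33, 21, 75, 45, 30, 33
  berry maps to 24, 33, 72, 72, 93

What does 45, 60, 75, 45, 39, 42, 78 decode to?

insight

s(#19)→75 and e(#5)→33: differences scale by 3, so n = 3·pos + 18. With a=1..z=26, the number is 3·pos + 18.
Undoing it on 45, 60, 75, 45, 39, 42, 78: 45→(45−18)÷3=9=i, 60→(60−18)÷3=14=n, 75→(75−18)÷3=19=s, 45→(45−18)÷3=9=i, 39→(39−18)÷3=7=g, 42→(42−18)÷3=8=h, 78→(78−18)÷3=20=t.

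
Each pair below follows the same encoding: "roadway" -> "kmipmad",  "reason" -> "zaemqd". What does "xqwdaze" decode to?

The output letters match the input read backwards, each shifted +12: roadway reversed is yawdaor. Read the word backwards and shift each letter +12.
Reversing it on xqwdaze: shift back: x−12=l, q−12=e, w−12=k, d−12=r, a−12=o, z−12=n, e−12=s → lekrons; then reverse → snorkel.

snorkel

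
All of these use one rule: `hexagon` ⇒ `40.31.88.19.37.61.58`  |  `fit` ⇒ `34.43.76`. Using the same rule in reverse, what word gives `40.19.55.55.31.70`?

hammer

h(#8)→40 and e(#5)→31: differences scale by 3, so n = 3·pos + 16. The formula is n = 3×(alphabet index, a=1) + 16.
Reversing it on 40.19.55.55.31.70: 40→(40−16)÷3=8=h, 19→(19−16)÷3=1=a, 55→(55−16)÷3=13=m, 55→(55−16)÷3=13=m, 31→(31−16)÷3=5=e, 70→(70−16)÷3=18=r.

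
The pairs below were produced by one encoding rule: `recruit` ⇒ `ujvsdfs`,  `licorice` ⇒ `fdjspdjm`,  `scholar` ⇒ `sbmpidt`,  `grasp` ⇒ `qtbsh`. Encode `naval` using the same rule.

mbwbo

The output letters match the input read backwards, each shifted +1: recruit reversed is tiurcer. Read the word backwards and shift each letter +1.
Applying it to naval: reverse → lavan; then shift: l+1=m, a+1=b, v+1=w, a+1=b, n+1=o.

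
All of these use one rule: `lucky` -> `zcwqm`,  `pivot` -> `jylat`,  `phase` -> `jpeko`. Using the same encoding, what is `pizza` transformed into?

l(11)→z(25) and u(20)→c(2) fit y≡9x+4 (mod 26); the inverse of 9 mod 26 is 3. This is an affine cipher: with a=0,…,z=25, each position x becomes (9x+4) mod 26.
Applying it to pizza: p(15)→9·15+4≡9=j; i(8)→9·8+4≡24=y; z(25)→9·25+4≡21=v; z(25)→9·25+4≡21=v; a(0)→9·0+4≡4=e (all mod 26).

jyvve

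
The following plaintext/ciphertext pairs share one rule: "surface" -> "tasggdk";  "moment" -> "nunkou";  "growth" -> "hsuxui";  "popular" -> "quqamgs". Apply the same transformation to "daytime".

egzuonk

Two shifts are in play — +6 for a/e/i/o/u, +1 for every other letter.
Applying it to daytime: d(cons)+1=e, a(vowel)+6=g, y(cons)+1=z, t(cons)+1=u, i(vowel)+6=o, m(cons)+1=n, e(vowel)+6=k.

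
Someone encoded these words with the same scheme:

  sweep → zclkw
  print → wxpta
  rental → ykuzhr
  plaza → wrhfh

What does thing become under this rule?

anptn

A repeating key of period 2 is used — shifts +7, +6 over and over.
For thing: t+7=a, h+6=n, i+7=p, n+6=t, g+7=n.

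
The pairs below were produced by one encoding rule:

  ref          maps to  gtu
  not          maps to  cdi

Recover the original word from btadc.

melon

This is a Caesar cipher with shift 15.
Decoding btadc: b−15=m, t−15=e, a−15=l, d−15=o, c−15=n.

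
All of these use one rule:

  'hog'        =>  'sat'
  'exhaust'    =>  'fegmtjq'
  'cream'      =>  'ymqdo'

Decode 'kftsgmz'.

naughty

The output letters match the input read backwards, each shifted +12: hog reversed is goh. Read the word backwards and shift each letter +12.
Reversing it on kftsgmz: shift back: k−12=y, f−12=t, t−12=h, s−12=g, g−12=u, m−12=a, z−12=n → ythguan; then reverse → naughty.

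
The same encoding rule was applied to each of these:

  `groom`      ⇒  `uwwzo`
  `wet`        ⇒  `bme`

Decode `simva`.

sneak

The output letters match the input read backwards, each shifted +8: groom reversed is moorg. Two steps: reverse the string, then apply a Caesar shift of +8.
Undoing it on simva: shift back: s−8=k, i−8=a, m−8=e, v−8=n, a−8=s → kaens; then reverse → sneak.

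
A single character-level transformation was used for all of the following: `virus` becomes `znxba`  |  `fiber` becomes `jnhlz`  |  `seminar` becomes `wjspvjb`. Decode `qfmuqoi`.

magnify

In virus: v→z is +4, i→n is +5, r→x is +6, u→b is +7 — the shift increases by 1 each position. The shift increases by 1 at each position, starting from +4: 4, 5, 6, ….
Decoding qfmuqoi: q−4=m, f−5=a, m−6=g, u−7=n, q−8=i, o−9=f, i−10=y.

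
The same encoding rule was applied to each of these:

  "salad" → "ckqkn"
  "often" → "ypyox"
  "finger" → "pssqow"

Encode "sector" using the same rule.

cohdyw

Shifts by position in salad: pos 0: s→c (+10), pos 1: a→k (+10), pos 2: l→q (+5), pos 3: a→k (+10), pos 4: d→n (+10) — repeating every 3. The shifts repeat in a cycle of length 3: positions 0,1,… shift by +10, +10, +5, then the pattern repeats.
On sector: s+10=c, e+10=o, c+5=h, t+10=d, o+10=y, r+5=w.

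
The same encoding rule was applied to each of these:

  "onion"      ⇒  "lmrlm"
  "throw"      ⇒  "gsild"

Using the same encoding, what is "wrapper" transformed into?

dizkkvi

This is the alphabet-reversal cipher (Atbash): a becomes z, b becomes y, etc.
For wrapper: w↔d, r↔i, a↔z, p↔k, p↔k, e↔v, r↔i.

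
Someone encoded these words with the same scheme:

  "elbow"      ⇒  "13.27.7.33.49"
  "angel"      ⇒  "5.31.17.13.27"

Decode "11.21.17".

e(#5)→13 and l(#12)→27: differences scale by 2, so n = 2·pos + 3. Each letter becomes 2×(its alphabet position, a=1..z=26) + 3.
Reversing it on 11.21.17: 11→(11−3)÷2=4=d, 21→(21−3)÷2=9=i, 17→(17−3)÷2=7=g.

dig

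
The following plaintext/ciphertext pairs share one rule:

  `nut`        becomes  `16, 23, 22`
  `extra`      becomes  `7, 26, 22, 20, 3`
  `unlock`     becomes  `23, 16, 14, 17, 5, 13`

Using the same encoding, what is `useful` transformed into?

23, 21, 7, 8, 23, 14

Each letter is replaced by its alphabet position (a=1..z=26) + 2.
Applying it to useful: u=21→23, s=19→21, e=5→7, f=6→8, u=21→23, l=12→14.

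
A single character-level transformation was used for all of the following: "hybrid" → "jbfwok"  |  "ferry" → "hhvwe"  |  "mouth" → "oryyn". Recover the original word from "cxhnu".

audio

In hybrid: h→j is +2, y→b is +3, b→f is +4, r→w is +5 — the shift increases by 1 each position. Letter i (0-indexed) is shifted by i+2, so successive shifts are 2, 3, 4, ….
Reversing it on cxhnu: c−2=a, x−3=u, h−4=d, n−5=i, u−6=o.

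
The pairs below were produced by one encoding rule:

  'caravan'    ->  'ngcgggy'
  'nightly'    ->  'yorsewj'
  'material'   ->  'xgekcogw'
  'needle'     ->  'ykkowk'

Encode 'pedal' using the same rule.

akogw

The shift depends on letter class: consonant c→n is +11, but vowel a→g is +6. Vowels shift forward by 6 and consonants shift forward by 11.
For pedal: p(cons)+11=a, e(vowel)+6=k, d(cons)+11=o, a(vowel)+6=g, l(cons)+11=w.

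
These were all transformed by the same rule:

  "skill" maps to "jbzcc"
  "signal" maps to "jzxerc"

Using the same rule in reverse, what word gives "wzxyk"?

It's a constant shift of +17 (ROT17).
Decoding wzxyk: w−17=f, z−17=i, x−17=g, y−17=h, k−17=t.

fight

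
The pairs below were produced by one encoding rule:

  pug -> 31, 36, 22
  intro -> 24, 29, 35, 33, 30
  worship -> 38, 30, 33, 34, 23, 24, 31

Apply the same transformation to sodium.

The number is (letter's place in the alphabet, a=1) + 15.
Applying it to sodium: s=19→34, o=15→30, d=4→19, i=9→24, u=21→36, m=13→28.

34, 30, 19, 24, 36, 28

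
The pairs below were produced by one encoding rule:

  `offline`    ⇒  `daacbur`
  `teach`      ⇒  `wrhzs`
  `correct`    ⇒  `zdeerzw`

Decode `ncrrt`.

sleek

o(14)→d(3) and f(5)→a(0) fit y≡9x+7 (mod 26); the inverse of 9 mod 26 is 3. Treating letters as 0–25, the rule is x ↦ 9x + 7 (mod 26).
Decoding ncrrt: n(13)→3·(13−7)≡18=s; c(2)→3·(2−7)≡11=l; r(17)→3·(17−7)≡4=e; r(17)→3·(17−7)≡4=e; t(19)→3·(19−7)≡10=k (all mod 26).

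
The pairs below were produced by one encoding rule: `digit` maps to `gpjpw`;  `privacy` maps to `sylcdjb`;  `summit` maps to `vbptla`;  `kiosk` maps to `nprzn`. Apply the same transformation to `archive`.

Shifts by position in digit: pos 0: d→g (+3), pos 1: i→p (+7), pos 2: g→j (+3), pos 3: i→p (+7) — repeating every 2. A repeating key of period 2 is used — shifts +3, +7 over and over.
On archive: a+3=d, r+7=y, c+3=f, h+7=o, i+3=l, v+7=c, e+3=h.

dyfolch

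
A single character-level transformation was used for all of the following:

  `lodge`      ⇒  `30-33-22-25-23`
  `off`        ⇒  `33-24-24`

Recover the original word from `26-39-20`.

The number is (letter's place in the alphabet, a=1) + 18.
Undoing it on 26-39-20: 26→(26−18)÷1=8=h, 39→(39−18)÷1=21=u, 20→(20−18)÷1=2=b.

hub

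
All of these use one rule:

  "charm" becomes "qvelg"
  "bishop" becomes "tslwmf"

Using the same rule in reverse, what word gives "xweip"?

least

The output letters match the input read backwards, each shifted +4: charm reversed is mrahc. The word is reversed, then every letter is shifted forward by 4.
Decoding xweip: shift back: x−4=t, w−4=s, e−4=a, i−4=e, p−4=l → tsael; then reverse → least.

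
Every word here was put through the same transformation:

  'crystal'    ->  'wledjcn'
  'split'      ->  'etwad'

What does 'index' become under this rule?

ipoyt

The output letters match the input read backwards, each shifted +11: crystal reversed is latsyrc. Read the word backwards and shift each letter +11.
For index: reverse → xedni; then shift: x+11=i, e+11=p, d+11=o, n+11=y, i+11=t.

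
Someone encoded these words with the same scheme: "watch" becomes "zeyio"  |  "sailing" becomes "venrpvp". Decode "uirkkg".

remedy

In watch: w→z is +3, a→e is +4, t→y is +5, c→i is +6 — the shift increases by 1 each position. Each letter shifts forward by (position + 3), i.e. 3, 4, 5, … — the shift grows by one for each successive letter.
Reversing it on uirkkg: u−3=r, i−4=e, r−5=m, k−6=e, k−7=d, g−8=y.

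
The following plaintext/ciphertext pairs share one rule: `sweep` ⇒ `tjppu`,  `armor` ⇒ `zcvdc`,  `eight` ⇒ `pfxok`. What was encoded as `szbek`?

vault

s(18)→t(19) and w(22)→j(9) fit y≡17x+25 (mod 26); the inverse of 17 mod 26 is 23. Treating letters as 0–25, the rule is x ↦ 17x + 25 (mod 26).
Undoing it on szbek: s(18)→23·(18−25)≡21=v; z(25)→23·(25−25)≡0=a; b(1)→23·(1−25)≡20=u; e(4)→23·(4−25)≡11=l; k(10)→23·(10−25)≡19=t (all mod 26).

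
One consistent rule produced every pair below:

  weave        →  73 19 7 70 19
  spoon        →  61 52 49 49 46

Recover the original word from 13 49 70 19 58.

w(#23)→73 and e(#5)→19: differences scale by 3, so n = 3·pos + 4. Each letter becomes 3×(its alphabet position, a=1..z=26) + 4.
Decoding 13 49 70 19 58: 13→(13−4)÷3=3=c, 49→(49−4)÷3=15=o, 70→(70−4)÷3=22=v, 19→(19−4)÷3=5=e, 58→(58−4)÷3=18=r.

cover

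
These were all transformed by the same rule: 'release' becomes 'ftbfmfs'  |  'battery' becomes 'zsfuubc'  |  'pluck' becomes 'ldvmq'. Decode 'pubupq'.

The output letters match the input read backwards, each shifted +1: release reversed is esaeler. Two steps: reverse the string, then apply a Caesar shift of +1.
Undoing it on pubupq: shift back: p−1=o, u−1=t, b−1=a, u−1=t, p−1=o, q−1=p → otatop; then reverse → potato.

potato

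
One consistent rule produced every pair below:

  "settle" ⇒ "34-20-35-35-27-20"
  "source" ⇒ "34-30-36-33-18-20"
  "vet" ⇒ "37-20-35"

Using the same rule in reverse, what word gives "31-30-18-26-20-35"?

Each letter is replaced by its alphabet position (a=1..z=26) + 15.
Reversing it on 31-30-18-26-20-35: 31→(31−15)÷1=16=p, 30→(30−15)÷1=15=o, 18→(18−15)÷1=3=c, 26→(26−15)÷1=11=k, 20→(20−15)÷1=5=e, 35→(35−15)÷1=20=t.

pocket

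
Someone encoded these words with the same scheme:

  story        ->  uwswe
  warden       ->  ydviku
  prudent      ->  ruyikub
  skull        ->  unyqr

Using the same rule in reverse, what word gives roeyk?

In story: s→u is +2, t→w is +3, o→s is +4, r→w is +5 — the shift increases by 1 each position. Letter i (0-indexed) is shifted by i+2, so successive shifts are 2, 3, 4, ….
Reversing it on roeyk: r−2=p, o−3=l, e−4=a, y−5=t, k−6=e.

plate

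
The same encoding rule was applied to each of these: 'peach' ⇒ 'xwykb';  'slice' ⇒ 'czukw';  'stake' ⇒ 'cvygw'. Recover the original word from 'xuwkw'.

p(15)→x(23) and e(4)→w(22) fit y≡19x+24 (mod 26); the inverse of 19 mod 26 is 11. This is an affine cipher: with a=0,…,z=25, each position x becomes (19x+24) mod 26.
Reversing it on xuwkw: x(23)→11·(23−24)≡15=p; u(20)→11·(20−24)≡8=i; w(22)→11·(22−24)≡4=e; k(10)→11·(10−24)≡2=c; w(22)→11·(22−24)≡4=e (all mod 26).

piece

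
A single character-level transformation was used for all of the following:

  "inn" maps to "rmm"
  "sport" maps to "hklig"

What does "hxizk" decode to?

Each pair mirrors across the alphabet (i↔r, n↔m, n↔m): positions sum to 25. This is the alphabet-reversal cipher (Atbash): a becomes z, b becomes y, etc.
Reversing it on hxizk: h↔s, x↔c, i↔r, z↔a, k↔p.

scrap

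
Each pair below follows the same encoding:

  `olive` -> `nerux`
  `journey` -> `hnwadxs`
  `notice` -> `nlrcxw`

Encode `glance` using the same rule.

nlwjup

The output letters match the input read backwards, each shifted +9: olive reversed is evilo. Read the word backwards and shift each letter +9.
For glance: reverse → ecnalg; then shift: e+9=n, c+9=l, n+9=w, a+9=j, l+9=u, g+9=p.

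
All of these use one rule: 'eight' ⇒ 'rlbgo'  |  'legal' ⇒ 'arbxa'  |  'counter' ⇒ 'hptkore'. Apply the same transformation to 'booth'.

cppog

e(4)→r(17) and i(8)→l(11) fit y≡5x+23 (mod 26); the inverse of 5 mod 26 is 21. Each letter's alphabet position (a=0..z=25) is mapped through 5·x+23 mod 26 — an affine cipher.
On booth: b(1)→5·1+23≡2=c; o(14)→5·14+23≡15=p; o(14)→5·14+23≡15=p; t(19)→5·19+23≡14=o; h(7)→5·7+23≡6=g (all mod 26).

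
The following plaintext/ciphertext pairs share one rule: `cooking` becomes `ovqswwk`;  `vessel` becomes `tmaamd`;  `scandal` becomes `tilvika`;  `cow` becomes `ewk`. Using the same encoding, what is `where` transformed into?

The output letters match the input read backwards, each shifted +8: cooking reversed is gnikooc. The word is reversed, then every letter is shifted forward by 8.
On where: reverse → erehw; then shift: e+8=m, r+8=z, e+8=m, h+8=p, w+8=e.

mzmpe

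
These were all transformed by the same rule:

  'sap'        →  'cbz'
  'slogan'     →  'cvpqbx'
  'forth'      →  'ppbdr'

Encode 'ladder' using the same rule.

Vowels shift forward by 1 and consonants shift forward by 10.
For ladder: l(cons)+10=v, a(vowel)+1=b, d(cons)+10=n, d(cons)+10=n, e(vowel)+1=f, r(cons)+10=b.

vbnnfb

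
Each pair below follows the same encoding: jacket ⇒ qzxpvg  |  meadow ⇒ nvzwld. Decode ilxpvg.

Each pair mirrors across the alphabet (j↔q, a↔z, c↔x): positions sum to 25. Letters are reflected about the middle of the alphabet (position → 25−position): Atbash.
Decoding ilxpvg: i↔r, l↔o, x↔c, p↔k, v↔e, g↔t.

rocket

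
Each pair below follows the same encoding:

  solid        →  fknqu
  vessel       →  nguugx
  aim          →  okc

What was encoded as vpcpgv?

The output letters match the input read backwards, each shifted +2: solid reversed is dilos. Read the word backwards and shift each letter +2.
Reversing it on vpcpgv: shift back: v−2=t, p−2=n, c−2=a, p−2=n, g−2=e, v−2=t → tnanet; then reverse → tenant.

tenant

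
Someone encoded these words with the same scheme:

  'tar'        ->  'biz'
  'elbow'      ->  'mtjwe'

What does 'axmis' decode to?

Compare letters: t→b is +8, a→i is +8, r→z is +8 — a constant shift. Every letter moves 8 places later in the alphabet, wrapping around z→a.
Decoding axmis: a−8=s, x−8=p, m−8=e, i−8=a, s−8=k.

speak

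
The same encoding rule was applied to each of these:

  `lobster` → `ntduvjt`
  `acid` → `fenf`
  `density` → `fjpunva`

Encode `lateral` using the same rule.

nfvjtfn

The shift depends on letter class: consonant l→n is +2, but vowel o→t is +5. The rule splits by letter class: vowels +5, consonants +2.
On lateral: l(cons)+2=n, a(vowel)+5=f, t(cons)+2=v, e(vowel)+5=j, r(cons)+2=t, a(vowel)+5=f, l(cons)+2=n.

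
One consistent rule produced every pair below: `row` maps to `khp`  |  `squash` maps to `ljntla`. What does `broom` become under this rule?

ukhhf

Every letter moves 19 places later in the alphabet, wrapping around z→a.
On broom: b+19=u, r+19=k, o+19=h, o+19=h, m+19=f.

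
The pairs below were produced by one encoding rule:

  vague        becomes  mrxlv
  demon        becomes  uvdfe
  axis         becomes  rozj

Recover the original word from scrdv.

Each letter is shifted forward by 17 in the alphabet (a Caesar shift of +17).
Undoing it on scrdv: s−17=b, c−17=l, r−17=a, d−17=m, v−17=e.

blame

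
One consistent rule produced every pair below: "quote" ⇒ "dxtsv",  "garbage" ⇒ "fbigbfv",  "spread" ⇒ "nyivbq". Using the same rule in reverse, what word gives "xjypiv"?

q(16)→d(3) and u(20)→x(23) fit y≡5x+1 (mod 26); the inverse of 5 mod 26 is 21. Each letter's alphabet position (a=0..z=25) is mapped through 5·x+1 mod 26 — an affine cipher.
Undoing it on xjypiv: x(23)→21·(23−1)≡20=u; j(9)→21·(9−1)≡12=m; y(24)→21·(24−1)≡15=p; p(15)→21·(15−1)≡8=i; i(8)→21·(8−1)≡17=r; v(21)→21·(21−1)≡4=e (all mod 26).

umpire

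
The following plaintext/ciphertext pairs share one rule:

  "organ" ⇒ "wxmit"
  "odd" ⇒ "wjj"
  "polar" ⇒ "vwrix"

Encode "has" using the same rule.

The rule splits by letter class: vowels +8, consonants +6.
On has: h(cons)+6=n, a(vowel)+8=i, s(cons)+6=y.

niy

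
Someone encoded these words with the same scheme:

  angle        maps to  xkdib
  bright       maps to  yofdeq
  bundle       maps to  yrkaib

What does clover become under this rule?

zilsbo

Compare letters: a→x is +23, n→k is +23, g→d is +23 — a constant shift. This is a Caesar cipher with shift 23.
For clover: c+23=z, l+23=i, o+23=l, v+23=s, e+23=b, r+23=o.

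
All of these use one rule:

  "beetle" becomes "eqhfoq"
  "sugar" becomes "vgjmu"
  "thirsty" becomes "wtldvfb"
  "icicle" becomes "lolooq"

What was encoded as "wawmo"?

Shifts by position in beetle: pos 0: b→e (+3), pos 1: e→q (+12), pos 2: e→h (+3), pos 3: t→f (+12) — repeating every 2. The shifts repeat in a cycle of length 2: positions 0,1,… shift by +3, +12, then the pattern repeats.
Decoding wawmo: w−3=t, a−12=o, w−3=t, m−12=a, o−3=l.

total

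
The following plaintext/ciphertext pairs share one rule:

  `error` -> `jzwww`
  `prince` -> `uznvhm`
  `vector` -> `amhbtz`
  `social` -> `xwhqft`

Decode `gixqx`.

Shifts by position in error: pos 0: e→j (+5), pos 1: r→z (+8), pos 2: r→w (+5), pos 3: o→w (+8) — repeating every 2. The shifts repeat in a cycle of length 2: positions 0,1,… shift by +5, +8, then the pattern repeats.
Undoing it on gixqx: g−5=b, i−8=a, x−5=s, q−8=i, x−5=s.

basis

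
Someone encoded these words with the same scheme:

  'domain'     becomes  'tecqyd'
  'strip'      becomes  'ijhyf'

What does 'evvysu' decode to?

Compare letters: d→t is +16, o→e is +16, m→c is +16 — a constant shift. It's a constant shift of +16 (ROT16).
Undoing it on evvysu: e−16=o, v−16=f, v−16=f, y−16=i, s−16=c, u−16=e.

office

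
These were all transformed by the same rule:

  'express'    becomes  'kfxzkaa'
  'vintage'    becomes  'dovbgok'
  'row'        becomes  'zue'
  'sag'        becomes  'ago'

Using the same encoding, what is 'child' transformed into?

kpotl

The shift depends on letter class: consonant x→f is +8, but vowel e→k is +6. The rule splits by letter class: vowels +6, consonants +8.
Applying it to child: c(cons)+8=k, h(cons)+8=p, i(vowel)+6=o, l(cons)+8=t, d(cons)+8=l.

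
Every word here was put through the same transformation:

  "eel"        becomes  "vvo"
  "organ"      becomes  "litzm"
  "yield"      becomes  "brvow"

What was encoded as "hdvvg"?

This is the alphabet-reversal cipher (Atbash): a becomes z, b becomes y, etc.
Reversing it on hdvvg: h↔s, d↔w, v↔e, v↔e, g↔t.

sweet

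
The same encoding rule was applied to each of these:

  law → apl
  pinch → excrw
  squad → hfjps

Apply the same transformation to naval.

cpkpa

Compare letters: l→a is +15, a→p is +15, w→l is +15 — a constant shift. It's a constant shift of +15 (ROT15).
For naval: n+15=c, a+15=p, v+15=k, a+15=p, l+15=a.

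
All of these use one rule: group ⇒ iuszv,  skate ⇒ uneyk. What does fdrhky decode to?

In group: g→i is +2, r→u is +3, o→s is +4, u→z is +5 — the shift increases by 1 each position. Each letter shifts forward by (position + 2), i.e. 2, 3, 4, … — the shift grows by one for each successive letter.
Reversing it on fdrhky: f−2=d, d−3=a, r−4=n, h−5=c, k−6=e, y−7=r.

dancer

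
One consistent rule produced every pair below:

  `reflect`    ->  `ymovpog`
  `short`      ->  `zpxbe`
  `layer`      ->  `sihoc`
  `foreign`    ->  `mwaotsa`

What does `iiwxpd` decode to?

banner

Each letter shifts forward by (position + 7), i.e. 7, 8, 9, … — the shift grows by one for each successive letter.
Decoding iiwxpd: i−7=b, i−8=a, w−9=n, x−10=n, p−11=e, d−12=r.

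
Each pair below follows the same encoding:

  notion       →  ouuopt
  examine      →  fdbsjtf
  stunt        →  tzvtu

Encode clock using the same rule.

The shifts repeat in a cycle of length 2: positions 0,1,… shift by +1, +6, then the pattern repeats.
Applying it to clock: c+1=d, l+6=r, o+1=p, c+6=i, k+1=l.

drpil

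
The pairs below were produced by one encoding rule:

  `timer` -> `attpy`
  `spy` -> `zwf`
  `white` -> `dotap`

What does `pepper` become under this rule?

The shift depends on letter class: consonant t→a is +7, but vowel i→t is +11. Vowels shift forward by 11 and consonants shift forward by 7.
For pepper: p(cons)+7=w, e(vowel)+11=p, p(cons)+7=w, p(cons)+7=w, e(vowel)+11=p, r(cons)+7=y.

wpwwpy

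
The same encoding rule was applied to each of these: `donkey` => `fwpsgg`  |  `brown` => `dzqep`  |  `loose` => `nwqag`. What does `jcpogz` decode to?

hunger

Shifts by position in donkey: pos 0: d→f (+2), pos 1: o→w (+8), pos 2: n→p (+2), pos 3: k→s (+8) — repeating every 2. A repeating key of period 2 is used — shifts +2, +8 over and over.
Undoing it on jcpogz: j−2=h, c−8=u, p−2=n, o−8=g, g−2=e, z−8=r.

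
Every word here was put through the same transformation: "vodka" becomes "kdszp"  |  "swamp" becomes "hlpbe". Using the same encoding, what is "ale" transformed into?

Every letter moves 15 places later in the alphabet, wrapping around z→a.
For ale: a+15=p, l+15=a, e+15=t.

pat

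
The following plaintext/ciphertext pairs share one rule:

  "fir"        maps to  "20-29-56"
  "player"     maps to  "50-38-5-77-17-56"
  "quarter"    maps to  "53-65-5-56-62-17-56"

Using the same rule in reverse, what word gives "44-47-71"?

f(#6)→20 and i(#9)→29: differences scale by 3, so n = 3·pos + 2. The formula is n = 3×(alphabet index, a=1) + 2.
Decoding 44-47-71: 44→(44−2)÷3=14=n, 47→(47−2)÷3=15=o, 71→(71−2)÷3=23=w.

now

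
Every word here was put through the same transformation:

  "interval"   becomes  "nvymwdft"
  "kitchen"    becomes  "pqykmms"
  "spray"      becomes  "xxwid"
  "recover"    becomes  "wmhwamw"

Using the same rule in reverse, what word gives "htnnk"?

It's a Vigenère-style cipher with numeric key [5,8]: position i shifts by key[i mod 2].
Reversing it on htnnk: h−5=c, t−8=l, n−5=i, n−8=f, k−5=f.

cliff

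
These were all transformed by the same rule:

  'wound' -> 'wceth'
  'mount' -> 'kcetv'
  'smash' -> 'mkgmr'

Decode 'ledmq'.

purse

w(22)→w(22) and o(14)→c(2) fit y≡9x+6 (mod 26); the inverse of 9 mod 26 is 3. Treating letters as 0–25, the rule is x ↦ 9x + 6 (mod 26).
Undoing it on ledmq: l(11)→3·(11−6)≡15=p; e(4)→3·(4−6)≡20=u; d(3)→3·(3−6)≡17=r; m(12)→3·(12−6)≡18=s; q(16)→3·(16−6)≡4=e (all mod 26).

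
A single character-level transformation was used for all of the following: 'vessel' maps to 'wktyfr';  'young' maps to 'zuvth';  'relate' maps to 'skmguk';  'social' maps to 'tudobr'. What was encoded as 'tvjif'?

spice

Shifts by position in vessel: pos 0: v→w (+1), pos 1: e→k (+6), pos 2: s→t (+1), pos 3: s→y (+6) — repeating every 2. A repeating key of period 2 is used — shifts +1, +6 over and over.
Decoding tvjif: t−1=s, v−6=p, j−1=i, i−6=c, f−1=e.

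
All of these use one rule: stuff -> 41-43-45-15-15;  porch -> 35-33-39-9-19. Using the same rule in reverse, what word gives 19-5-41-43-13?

s(#19)→41 and t(#20)→43: differences scale by 2, so n = 2·pos + 3. Each letter becomes 2×(its alphabet position, a=1..z=26) + 3.
Undoing it on 19-5-41-43-13: 19→(19−3)÷2=8=h, 5→(5−3)÷2=1=a, 41→(41−3)÷2=19=s, 43→(43−3)÷2=20=t, 13→(13−3)÷2=5=e.

haste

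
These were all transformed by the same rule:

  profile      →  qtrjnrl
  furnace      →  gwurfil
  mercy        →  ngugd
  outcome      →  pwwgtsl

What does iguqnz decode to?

In profile: p→q is +1, r→t is +2, o→r is +3, f→j is +4 — the shift increases by 1 each position. Letter i (0-indexed) is shifted by i+1, so successive shifts are 1, 2, 3, ….
Undoing it on iguqnz: i−1=h, g−2=e, u−3=r, q−4=m, n−5=i, z−6=t.

hermit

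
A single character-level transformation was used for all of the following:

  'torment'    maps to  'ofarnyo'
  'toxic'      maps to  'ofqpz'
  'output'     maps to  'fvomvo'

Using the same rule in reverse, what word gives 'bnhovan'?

t(19)→o(14) and o(14)→f(5) fit y≡7x+11 (mod 26); the inverse of 7 mod 26 is 15. This is an affine cipher: with a=0,…,z=25, each position x becomes (7x+11) mod 26.
Reversing it on bnhovan: b(1)→15·(1−11)≡6=g; n(13)→15·(13−11)≡4=e; h(7)→15·(7−11)≡18=s; o(14)→15·(14−11)≡19=t; v(21)→15·(21−11)≡20=u; a(0)→15·(0−11)≡17=r; n(13)→15·(13−11)≡4=e (all mod 26).

gesture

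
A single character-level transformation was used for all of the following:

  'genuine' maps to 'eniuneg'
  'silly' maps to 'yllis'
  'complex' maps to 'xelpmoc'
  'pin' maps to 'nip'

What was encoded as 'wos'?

The word is simply reversed.
Undoing it on wos: then reverse → sow.

sow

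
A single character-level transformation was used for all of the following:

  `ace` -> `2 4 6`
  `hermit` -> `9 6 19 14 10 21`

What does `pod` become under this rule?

17 16 5

Letters become their 1-based position plus 1 (so a→2, b→3, …).
On pod: p=16→17, o=15→16, d=4→5.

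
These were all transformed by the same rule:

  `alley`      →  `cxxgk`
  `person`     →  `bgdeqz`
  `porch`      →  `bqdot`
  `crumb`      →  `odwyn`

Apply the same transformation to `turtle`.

Two shifts are in play — +2 for a/e/i/o/u, +12 for every other letter.
For turtle: t(cons)+12=f, u(vowel)+2=w, r(cons)+12=d, t(cons)+12=f, l(cons)+12=x, e(vowel)+2=g.

fwdfxg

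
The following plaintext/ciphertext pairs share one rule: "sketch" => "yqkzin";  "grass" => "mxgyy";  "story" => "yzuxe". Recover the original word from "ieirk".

Compare letters: s→y is +6, k→q is +6, e→k is +6 — a constant shift. This is a Caesar cipher with shift 6.
Reversing it on ieirk: i−6=c, e−6=y, i−6=c, r−6=l, k−6=e.

cycle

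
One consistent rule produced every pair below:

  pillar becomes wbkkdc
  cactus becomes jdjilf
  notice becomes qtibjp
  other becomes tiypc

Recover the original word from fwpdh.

speak

p(15)→w(22) and i(8)→b(1) fit y≡3x+3 (mod 26); the inverse of 3 mod 26 is 9. Each letter's alphabet position (a=0..z=25) is mapped through 3·x+3 mod 26 — an affine cipher.
Undoing it on fwpdh: f(5)→9·(5−3)≡18=s; w(22)→9·(22−3)≡15=p; p(15)→9·(15−3)≡4=e; d(3)→9·(3−3)≡0=a; h(7)→9·(7−3)≡10=k (all mod 26).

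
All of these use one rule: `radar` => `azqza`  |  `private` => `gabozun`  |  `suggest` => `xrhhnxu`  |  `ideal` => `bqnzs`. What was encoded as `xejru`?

r(17)→a(0) and a(0)→z(25) fit y≡23x+25 (mod 26); the inverse of 23 mod 26 is 17. Treating letters as 0–25, the rule is x ↦ 23x + 25 (mod 26).
Decoding xejru: x(23)→17·(23−25)≡18=s; e(4)→17·(4−25)≡7=h; j(9)→17·(9−25)≡14=o; r(17)→17·(17−25)≡20=u; u(20)→17·(20−25)≡19=t (all mod 26).

shout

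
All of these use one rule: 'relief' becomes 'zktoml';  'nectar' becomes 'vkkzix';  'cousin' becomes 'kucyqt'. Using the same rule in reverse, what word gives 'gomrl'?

Shifts by position in relief: pos 0: r→z (+8), pos 1: e→k (+6), pos 2: l→t (+8), pos 3: i→o (+6) — repeating every 2. A repeating key of period 2 is used — shifts +8, +6 over and over.
Undoing it on gomrl: g−8=y, o−6=i, m−8=e, r−6=l, l−8=d.

yield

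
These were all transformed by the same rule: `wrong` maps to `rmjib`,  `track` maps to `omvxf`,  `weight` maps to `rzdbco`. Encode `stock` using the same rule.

nojxf

This is a Caesar cipher with shift 21.
For stock: s+21=n, t+21=o, o+21=j, c+21=x, k+21=f.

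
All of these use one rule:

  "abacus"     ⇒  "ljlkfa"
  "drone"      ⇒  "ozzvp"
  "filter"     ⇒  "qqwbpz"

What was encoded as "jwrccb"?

yogurt

Shifts by position in abacus: pos 0: a→l (+11), pos 1: b→j (+8), pos 2: a→l (+11), pos 3: c→k (+8) — repeating every 2. It's a Vigenère-style cipher with numeric key [11,8]: position i shifts by key[i mod 2].
Undoing it on jwrccb: j−11=y, w−8=o, r−11=g, c−8=u, c−11=r, b−8=t.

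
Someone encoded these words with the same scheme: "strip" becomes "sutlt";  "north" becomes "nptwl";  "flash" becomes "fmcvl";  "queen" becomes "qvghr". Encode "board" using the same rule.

bpcuh

In strip: s→s is +0, t→u is +1, r→t is +2, i→l is +3 — the shift increases by 1 each position. The shift increases by 1 at each position, starting from +0: 0, 1, 2, ….
For board: b+0=b, o+1=p, a+2=c, r+3=u, d+4=h.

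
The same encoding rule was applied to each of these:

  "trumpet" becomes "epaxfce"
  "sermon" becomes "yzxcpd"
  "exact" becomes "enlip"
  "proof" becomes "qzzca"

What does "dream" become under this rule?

xlpco

The output letters match the input read backwards, each shifted +11: trumpet reversed is tepmurt. The word is reversed, then every letter is shifted forward by 11.
For dream: reverse → maerd; then shift: m+11=x, a+11=l, e+11=p, r+11=c, d+11=o.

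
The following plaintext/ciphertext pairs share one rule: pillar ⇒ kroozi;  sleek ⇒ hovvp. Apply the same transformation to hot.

slg

Each letter is replaced by its mirror in the alphabet: a↔z, b↔y, c↔x, and so on (the Atbash cipher).
For hot: h↔s, o↔l, t↔g.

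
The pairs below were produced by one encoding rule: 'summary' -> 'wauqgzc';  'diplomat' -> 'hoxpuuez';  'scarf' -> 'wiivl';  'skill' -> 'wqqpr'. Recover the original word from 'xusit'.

Shifts by position in summary: pos 0: s→w (+4), pos 1: u→a (+6), pos 2: m→u (+8), pos 3: m→q (+4), pos 4: a→g (+6), pos 5: r→z (+8) — repeating every 3. A repeating key of period 3 is used — shifts +4, +6, +8 over and over.
Undoing it on xusit: x−4=t, u−6=o, s−8=k, i−4=e, t−6=n.

token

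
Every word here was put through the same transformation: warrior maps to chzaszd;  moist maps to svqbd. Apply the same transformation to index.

oulnh

In warrior: w→c is +6, a→h is +7, r→z is +8, r→a is +9 — the shift increases by 1 each position. Letter i (0-indexed) is shifted by i+6, so successive shifts are 6, 7, 8, ….
Applying it to index: i+6=o, n+7=u, d+8=l, e+9=n, x+10=h.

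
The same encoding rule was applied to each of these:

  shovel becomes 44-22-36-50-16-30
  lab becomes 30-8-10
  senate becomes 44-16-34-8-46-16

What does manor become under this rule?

s(#19)→44 and h(#8)→22: differences scale by 2, so n = 2·pos + 6. With a=1..z=26, the number is 2·pos + 6.
On manor: m=13→32, a=1→8, n=14→34, o=15→36, r=18→42.

32-8-34-36-42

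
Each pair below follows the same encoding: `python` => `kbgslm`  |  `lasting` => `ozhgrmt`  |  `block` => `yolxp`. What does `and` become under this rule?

zmw

Each pair mirrors across the alphabet (p↔k, y↔b, t↔g): positions sum to 25. Letters are reflected about the middle of the alphabet (position → 25−position): Atbash.
On and: a↔z, n↔m, d↔w.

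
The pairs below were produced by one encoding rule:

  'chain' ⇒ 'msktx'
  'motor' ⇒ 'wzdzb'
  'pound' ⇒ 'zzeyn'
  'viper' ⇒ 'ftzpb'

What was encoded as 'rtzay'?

hippo

Shifts by position in chain: pos 0: c→m (+10), pos 1: h→s (+11), pos 2: a→k (+10), pos 3: i→t (+11) — repeating every 2. It's a Vigenère-style cipher with numeric key [10,11]: position i shifts by key[i mod 2].
Undoing it on rtzay: r−10=h, t−11=i, z−10=p, a−11=p, y−10=o.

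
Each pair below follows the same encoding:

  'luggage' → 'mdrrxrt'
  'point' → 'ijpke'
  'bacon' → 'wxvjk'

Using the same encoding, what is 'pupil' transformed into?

idipm

Each letter's alphabet position (a=0..z=25) is mapped through 25·x+23 mod 26 — an affine cipher.
On pupil: p(15)→25·15+23≡8=i; u(20)→25·20+23≡3=d; p(15)→25·15+23≡8=i; i(8)→25·8+23≡15=p; l(11)→25·11+23≡12=m (all mod 26).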